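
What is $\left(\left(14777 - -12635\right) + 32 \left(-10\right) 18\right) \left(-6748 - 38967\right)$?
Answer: $-989821180$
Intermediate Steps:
$\left(\left(14777 - -12635\right) + 32 \left(-10\right) 18\right) \left(-6748 - 38967\right) = \left(\left(14777 + 12635\right) - 5760\right) \left(-45715\right) = \left(27412 - 5760\right) \left(-45715\right) = 21652 \left(-45715\right) = -989821180$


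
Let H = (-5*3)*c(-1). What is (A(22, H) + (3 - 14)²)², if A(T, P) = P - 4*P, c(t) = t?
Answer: 5776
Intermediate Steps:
H = 15 (H = -5*3*(-1) = -15*(-1) = 15)
A(T, P) = -3*P
(A(22, H) + (3 - 14)²)² = (-3*15 + (3 - 14)²)² = (-45 + (-11)²)² = (-45 + 121)² = 76² = 5776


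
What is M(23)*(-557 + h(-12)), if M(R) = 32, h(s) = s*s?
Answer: -13216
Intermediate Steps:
h(s) = s²
M(23)*(-557 + h(-12)) = 32*(-557 + (-12)²) = 32*(-557 + 144) = 32*(-413) = -13216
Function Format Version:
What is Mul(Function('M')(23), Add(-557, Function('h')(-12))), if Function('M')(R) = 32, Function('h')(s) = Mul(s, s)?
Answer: -13216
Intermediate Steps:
Function('h')(s) = Pow(s, 2)
Mul(Function('M')(23), Add(-557, Function('h')(-12))) = Mul(32, Add(-557, Pow(-12, 2))) = Mul(32, Add(-557, 144)) = Mul(32, -413) = -13216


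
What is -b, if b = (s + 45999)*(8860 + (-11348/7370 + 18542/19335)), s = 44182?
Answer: -11384971930317076/14249895 ≈ -7.9895e+8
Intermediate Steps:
b = 11384971930317076/14249895 (b = (44182 + 45999)*(8860 + (-11348/7370 + 18542/19335)) = 90181*(8860 + (-11348*1/7370 + 18542*(1/19335))) = 90181*(8860 + (-5674/3685 + 18542/19335)) = 90181*(8860 - 8275904/14249895) = 90181*(126245793796/14249895) = 11384971930317076/14249895 ≈ 7.9895e+8)
-b = -1*11384971930317076/14249895 = -11384971930317076/14249895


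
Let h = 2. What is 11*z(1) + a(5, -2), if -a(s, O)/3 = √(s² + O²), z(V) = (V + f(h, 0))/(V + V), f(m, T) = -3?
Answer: -11 - 3*√29 ≈ -27.155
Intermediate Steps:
z(V) = (-3 + V)/(2*V) (z(V) = (V - 3)/(V + V) = (-3 + V)/((2*V)) = (-3 + V)*(1/(2*V)) = (-3 + V)/(2*V))
a(s, O) = -3*√(O² + s²) (a(s, O) = -3*√(s² + O²) = -3*√(O² + s²))
11*z(1) + a(5, -2) = 11*((½)*(-3 + 1)/1) - 3*√((-2)² + 5²) = 11*((½)*1*(-2)) - 3*√(4 + 25) = 11*(-1) - 3*√29 = -11 - 3*√29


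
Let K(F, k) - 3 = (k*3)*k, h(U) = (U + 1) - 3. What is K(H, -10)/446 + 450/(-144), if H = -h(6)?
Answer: -4363/1784 ≈ -2.4456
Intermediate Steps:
h(U) = -2 + U (h(U) = (1 + U) - 3 = -2 + U)
H = -4 (H = -(-2 + 6) = -1*4 = -4)
K(F, k) = 3 + 3*k**2 (K(F, k) = 3 + (k*3)*k = 3 + (3*k)*k = 3 + 3*k**2)
K(H, -10)/446 + 450/(-144) = (3 + 3*(-10)**2)/446 + 450/(-144) = (3 + 3*100)*(1/446) + 450*(-1/144) = (3 + 300)*(1/446) - 25/8 = 303*(1/446) - 25/8 = 303/446 - 25/8 = -4363/1784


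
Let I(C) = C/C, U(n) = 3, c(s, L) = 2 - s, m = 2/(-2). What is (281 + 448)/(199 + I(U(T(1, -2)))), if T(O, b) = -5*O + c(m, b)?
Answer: 729/200 ≈ 3.6450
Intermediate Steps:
m = -1 (m = 2*(-½) = -1)
T(O, b) = 3 - 5*O (T(O, b) = -5*O + (2 - 1*(-1)) = -5*O + (2 + 1) = -5*O + 3 = 3 - 5*O)
I(C) = 1
(281 + 448)/(199 + I(U(T(1, -2)))) = (281 + 448)/(199 + 1) = 729/200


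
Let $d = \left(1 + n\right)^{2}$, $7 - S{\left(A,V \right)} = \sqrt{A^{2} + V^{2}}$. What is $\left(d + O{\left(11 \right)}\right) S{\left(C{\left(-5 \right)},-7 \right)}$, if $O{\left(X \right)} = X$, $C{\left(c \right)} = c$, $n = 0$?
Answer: $84 - 12 \sqrt{74} \approx -19.228$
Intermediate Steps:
$S{\left(A,V \right)} = 7 - \sqrt{A^{2} + V^{2}}$
$d = 1$ ($d = \left(1 + 0\right)^{2} = 1^{2} = 1$)
$\left(d + O{\left(11 \right)}\right) S{\left(C{\left(-5 \right)},-7 \right)} = \left(1 + 11\right) \left(7 - \sqrt{\left(-5\right)^{2} + \left(-7\right)^{2}}\right) = 12 \left(7 - \sqrt{25 + 49}\right) = 12 \left(7 - \sqrt{74}\right) = 84 - 12 \sqrt{74}$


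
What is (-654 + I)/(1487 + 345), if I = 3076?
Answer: 1211/916 ≈ 1.3221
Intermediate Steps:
(-654 + I)/(1487 + 345) = (-654 + 3076)/(1487 + 345) = 2422/1832 = 2422*(1/1832) = 1211/916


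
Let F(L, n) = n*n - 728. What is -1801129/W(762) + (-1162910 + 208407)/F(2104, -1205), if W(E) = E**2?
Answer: -3168199554245/842686895268 ≈ -3.7596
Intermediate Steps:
F(L, n) = -728 + n**2 (F(L, n) = n**2 - 728 = -728 + n**2)
-1801129/W(762) + (-1162910 + 208407)/F(2104, -1205) = -1801129/(762**2) + (-1162910 + 208407)/(-728 + (-1205)**2) = -1801129/580644 - 954503/(-728 + 1452025) = -1801129*1/580644 - 954503/1451297 = -1801129/580644 - 954503*1/1451297 = -1801129/580644 - 954503/1451297 = -3168199554245/842686895268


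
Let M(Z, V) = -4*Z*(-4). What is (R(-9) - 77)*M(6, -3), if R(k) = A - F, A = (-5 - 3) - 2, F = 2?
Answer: -8544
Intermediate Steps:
A = -10 (A = -8 - 2 = -10)
M(Z, V) = 16*Z
R(k) = -12 (R(k) = -10 - 1*2 = -10 - 2 = -12)
(R(-9) - 77)*M(6, -3) = (-12 - 77)*(16*6) = -89*96 = -8544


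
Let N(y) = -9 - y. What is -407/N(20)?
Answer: 407/29 ≈ 14.034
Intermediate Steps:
-407/N(20) = -407/(-9 - 1*20) = -407/(-9 - 20) = -407/(-29) = -407*(-1/29) = 407/29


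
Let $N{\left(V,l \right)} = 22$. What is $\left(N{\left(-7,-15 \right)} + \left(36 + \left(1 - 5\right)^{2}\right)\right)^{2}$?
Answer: $5476$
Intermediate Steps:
$\left(N{\left(-7,-15 \right)} + \left(36 + \left(1 - 5\right)^{2}\right)\right)^{2} = \left(22 + \left(36 + \left(1 - 5\right)^{2}\right)\right)^{2} = \left(22 + \left(36 + \left(-4\right)^{2}\right)\right)^{2} = \left(22 + \left(36 + 16\right)\right)^{2} = \left(22 + 52\right)^{2} = 74^{2} = 5476$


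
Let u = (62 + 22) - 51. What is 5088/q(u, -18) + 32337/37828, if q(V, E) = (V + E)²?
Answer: 66581563/2837100 ≈ 23.468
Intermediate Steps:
u = 33 (u = 84 - 51 = 33)
q(V, E) = (E + V)²
5088/q(u, -18) + 32337/37828 = 5088/((-18 + 33)²) + 32337/37828 = 5088/(15²) + 32337*(1/37828) = 5088/225 + 32337/37828 = 5088*(1/225) + 32337/37828 = 1696/75 + 32337/37828 = 66581563/2837100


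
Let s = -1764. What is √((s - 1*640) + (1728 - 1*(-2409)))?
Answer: √1733 ≈ 41.629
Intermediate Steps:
√((s - 1*640) + (1728 - 1*(-2409))) = √((-1764 - 1*640) + (1728 - 1*(-2409))) = √((-1764 - 640) + (1728 + 2409)) = √(-2404 + 4137) = √1733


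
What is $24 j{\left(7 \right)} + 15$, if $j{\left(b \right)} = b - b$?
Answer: $15$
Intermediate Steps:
$j{\left(b \right)} = 0$
$24 j{\left(7 \right)} + 15 = 24 \cdot 0 + 15 = 0 + 15 = 15$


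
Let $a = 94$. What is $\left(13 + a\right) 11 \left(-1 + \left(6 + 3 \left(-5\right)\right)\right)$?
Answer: $-11770$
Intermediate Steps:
$\left(13 + a\right) 11 \left(-1 + \left(6 + 3 \left(-5\right)\right)\right) = \left(13 + 94\right) 11 \left(-1 + \left(6 + 3 \left(-5\right)\right)\right) = 107 \cdot 11 \left(-1 + \left(6 - 15\right)\right) = 107 \cdot 11 \left(-1 - 9\right) = 107 \cdot 11 \left(-10\right) = 107 \left(-110\right) = -11770$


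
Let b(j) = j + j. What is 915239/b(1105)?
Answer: 70403/170 ≈ 414.14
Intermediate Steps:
b(j) = 2*j
915239/b(1105) = 915239/((2*1105)) = 915239/2210 = 915239*(1/2210) = 70403/170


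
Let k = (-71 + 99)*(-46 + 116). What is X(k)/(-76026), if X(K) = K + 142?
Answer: -1051/38013 ≈ -0.027648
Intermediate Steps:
k = 1960 (k = 28*70 = 1960)
X(K) = 142 + K
X(k)/(-76026) = (142 + 1960)/(-76026) = 2102*(-1/76026) = -1051/38013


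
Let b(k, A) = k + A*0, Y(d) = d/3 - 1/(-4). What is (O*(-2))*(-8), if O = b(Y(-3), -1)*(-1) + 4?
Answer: 76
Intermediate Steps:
Y(d) = 1/4 + d/3 (Y(d) = d*(1/3) - 1*(-1/4) = d/3 + 1/4 = 1/4 + d/3)
b(k, A) = k (b(k, A) = k + 0 = k)
O = 19/4 (O = (1/4 + (1/3)*(-3))*(-1) + 4 = (1/4 - 1)*(-1) + 4 = -3/4*(-1) + 4 = 3/4 + 4 = 19/4 ≈ 4.7500)
(O*(-2))*(-8) = ((19/4)*(-2))*(-8) = -19/2*(-8) = 76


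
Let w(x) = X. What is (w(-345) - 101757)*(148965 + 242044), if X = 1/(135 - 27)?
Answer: -4297093112795/108 ≈ -3.9788e+10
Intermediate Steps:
X = 1/108 ≈ 0.0092593
w(x) = 1/108
(w(-345) - 101757)*(148965 + 242044) = (1/108 - 101757)*(148965 + 242044) = -10989755/108*391009 = -4297093112795/108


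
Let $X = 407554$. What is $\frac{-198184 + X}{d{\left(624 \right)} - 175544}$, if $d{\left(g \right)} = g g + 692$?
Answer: $\frac{34895}{35754} \approx 0.97598$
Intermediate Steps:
$d{\left(g \right)} = 692 + g^{2}$ ($d{\left(g \right)} = g^{2} + 692 = 692 + g^{2}$)
$\frac{-198184 + X}{d{\left(624 \right)} - 175544} = \frac{-198184 + 407554}{\left(692 + 624^{2}\right) - 175544} = \frac{209370}{\left(692 + 389376\right) - 175544} = \frac{209370}{390068 - 175544} = \frac{209370}{214524} = 209370 \cdot \frac{1}{214524} = \frac{34895}{35754}$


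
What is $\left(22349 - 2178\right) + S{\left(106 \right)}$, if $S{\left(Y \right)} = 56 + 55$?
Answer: $20282$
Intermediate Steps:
$S{\left(Y \right)} = 111$
$\left(22349 - 2178\right) + S{\left(106 \right)} = \left(22349 - 2178\right) + 111 = 20171 + 111 = 20282$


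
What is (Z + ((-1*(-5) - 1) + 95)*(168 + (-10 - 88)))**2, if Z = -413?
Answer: 42471289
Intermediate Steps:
(Z + ((-1*(-5) - 1) + 95)*(168 + (-10 - 88)))**2 = (-413 + ((-1*(-5) - 1) + 95)*(168 + (-10 - 88)))**2 = (-413 + ((5 - 1) + 95)*(168 - 98))**2 = (-413 + (4 + 95)*70)**2 = (-413 + 99*70)**2 = (-413 + 6930)**2 = 6517**2 = 42471289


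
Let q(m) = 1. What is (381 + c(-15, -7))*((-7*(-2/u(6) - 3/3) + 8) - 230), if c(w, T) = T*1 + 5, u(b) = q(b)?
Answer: -76179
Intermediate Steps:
u(b) = 1
c(w, T) = 5 + T (c(w, T) = T + 5 = 5 + T)
(381 + c(-15, -7))*((-7*(-2/u(6) - 3/3) + 8) - 230) = (381 + (5 - 7))*((-7*(-2/1 - 3/3) + 8) - 230) = (381 - 2)*((-7*(-2*1 - 3*1/3) + 8) - 230) = 379*((-7*(-2 - 1) + 8) - 230) = 379*((-7*(-3) + 8) - 230) = 379*((21 + 8) - 230) = 379*(29 - 230) = 379*(-201) = -76179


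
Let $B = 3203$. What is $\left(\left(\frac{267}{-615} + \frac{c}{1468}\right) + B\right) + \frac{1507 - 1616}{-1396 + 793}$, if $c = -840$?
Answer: $\frac{145272101791}{45366705} \approx 3202.2$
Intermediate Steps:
$\left(\left(\frac{267}{-615} + \frac{c}{1468}\right) + B\right) + \frac{1507 - 1616}{-1396 + 793} = \left(\left(\frac{267}{-615} - \frac{840}{1468}\right) + 3203\right) + \frac{1507 - 1616}{-1396 + 793} = \left(\left(267 \left(- \frac{1}{615}\right) - \frac{210}{367}\right) + 3203\right) - \frac{109}{-603} = \left(\left(- \frac{89}{205} - \frac{210}{367}\right) + 3203\right) - - \frac{109}{603} = \left(- \frac{75713}{75235} + 3203\right) + \frac{109}{603} = \frac{240901992}{75235} + \frac{109}{603} = \frac{145272101791}{45366705}$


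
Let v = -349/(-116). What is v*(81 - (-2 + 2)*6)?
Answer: 28269/116 ≈ 243.70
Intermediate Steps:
v = 349/116 (v = -349*(-1/116) = 349/116 ≈ 3.0086)
v*(81 - (-2 + 2)*6) = 349*(81 - (-2 + 2)*6)/116 = 349*(81 - 0*6)/116 = 349*(81 - 1*0)/116 = 349*(81 + 0)/116 = (349/116)*81 = 28269/116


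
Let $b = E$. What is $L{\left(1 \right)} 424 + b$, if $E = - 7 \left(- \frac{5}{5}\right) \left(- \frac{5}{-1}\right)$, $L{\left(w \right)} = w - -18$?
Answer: $8091$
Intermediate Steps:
$L{\left(w \right)} = 18 + w$ ($L{\left(w \right)} = w + 18 = 18 + w$)
$E = 35$ ($E = - 7 \left(\left(-5\right) \frac{1}{5}\right) \left(\left(-5\right) \left(-1\right)\right) = \left(-7\right) \left(-1\right) 5 = 7 \cdot 5 = 35$)
$b = 35$
$L{\left(1 \right)} 424 + b = \left(18 + 1\right) 424 + 35 = 19 \cdot 424 + 35 = 8056 + 35 = 8091$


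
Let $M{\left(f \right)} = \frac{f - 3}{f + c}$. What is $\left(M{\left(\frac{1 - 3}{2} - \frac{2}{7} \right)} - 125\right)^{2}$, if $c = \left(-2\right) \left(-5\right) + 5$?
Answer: $\frac{4020025}{256} \approx 15703.0$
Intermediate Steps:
$c = 15$ ($c = 10 + 5 = 15$)
$M{\left(f \right)} = \frac{-3 + f}{15 + f}$ ($M{\left(f \right)} = \frac{f - 3}{f + 15} = \frac{-3 + f}{15 + f}$)
$\left(M{\left(\frac{1 - 3}{2} - \frac{2}{7} \right)} - 125\right)^{2} = \left(\frac{-3 + \left(\frac{1 - 3}{2} - \frac{2}{7}\right)}{15 + \left(\frac{1 - 3}{2} - \frac{2}{7}\right)} - 125\right)^{2} = \left(\frac{-3 - \frac{9}{7}}{15 - \frac{9}{7}} - 125\right)^{2} = \left(\frac{1}{\frac{96}{7}} \left(- \frac{30}{7}\right) - 125\right)^{2} = \left(\frac{7}{96} \left(- \frac{30}{7}\right) - 125\right)^{2} = \left(- \frac{5}{16} - 125\right)^{2} = \left(- \frac{2005}{16}\right)^{2} = \frac{4020025}{256}$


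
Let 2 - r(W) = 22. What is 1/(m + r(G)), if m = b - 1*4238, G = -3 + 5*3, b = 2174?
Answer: -1/2084 ≈ -0.00047985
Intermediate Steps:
G = 12 (G = -3 + 15 = 12)
r(W) = -20 (r(W) = 2 - 1*22 = 2 - 22 = -20)
m = -2064 (m = 2174 - 1*4238 = 2174 - 4238 = -2064)
1/(m + r(G)) = 1/(-2064 - 20) = 1/(-2084) = -1/2084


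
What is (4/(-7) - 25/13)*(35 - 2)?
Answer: -7491/91 ≈ -82.319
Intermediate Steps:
(4/(-7) - 25/13)*(35 - 2) = (4*(-1/7) - 25*1/13)*33 = (-4/7 - 25/13)*33 = -227/91*33 = -7491/91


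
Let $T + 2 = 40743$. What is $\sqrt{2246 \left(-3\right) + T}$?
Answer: $\sqrt{34003} \approx 184.4$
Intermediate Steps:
$T = 40741$ ($T = -2 + 40743 = 40741$)
$\sqrt{2246 \left(-3\right) + T} = \sqrt{2246 \left(-3\right) + 40741} = \sqrt{-6738 + 40741} = \sqrt{34003}$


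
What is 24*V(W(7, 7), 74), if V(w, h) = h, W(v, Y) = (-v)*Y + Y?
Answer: 1776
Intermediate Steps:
W(v, Y) = Y - Y*v (W(v, Y) = -Y*v + Y = Y - Y*v)
24*V(W(7, 7), 74) = 24*74 = 1776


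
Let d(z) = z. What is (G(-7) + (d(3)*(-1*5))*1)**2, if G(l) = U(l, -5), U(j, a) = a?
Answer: 400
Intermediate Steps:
G(l) = -5
(G(-7) + (d(3)*(-1*5))*1)**2 = (-5 + (3*(-1*5))*1)**2 = (-5 + (3*(-5))*1)**2 = (-5 - 15*1)**2 = (-5 - 15)**2 = (-20)**2 = 400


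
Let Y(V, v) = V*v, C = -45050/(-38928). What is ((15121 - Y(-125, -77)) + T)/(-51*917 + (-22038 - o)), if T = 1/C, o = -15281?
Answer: -30954216/301407025 ≈ -0.10270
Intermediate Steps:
C = 22525/19464 (C = -45050*(-1/38928) = 22525/19464 ≈ 1.1573)
T = 19464/22525 (T = 1/(22525/19464) = 19464/22525 ≈ 0.86411)
((15121 - Y(-125, -77)) + T)/(-51*917 + (-22038 - o)) = ((15121 - (-125)*(-77)) + 19464/22525)/(-51*917 + (-22038 - 1*(-15281))) = ((15121 - 1*9625) + 19464/22525)/(-46767 + (-22038 + 15281)) = ((15121 - 9625) + 19464/22525)/(-46767 - 6757) = (5496 + 19464/22525)/(-53524) = (123816864/22525)*(-1/53524) = -30954216/301407025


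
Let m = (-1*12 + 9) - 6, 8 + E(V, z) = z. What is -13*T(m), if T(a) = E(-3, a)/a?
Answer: -221/9 ≈ -24.556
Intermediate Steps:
E(V, z) = -8 + z
m = -9 (m = (-12 + 9) - 6 = -3 - 6 = -9)
T(a) = (-8 + a)/a
-13*T(m) = -13*(-8 - 9)/(-9) = -(-13)*(-17)/9 = -13*17/9 = -221/9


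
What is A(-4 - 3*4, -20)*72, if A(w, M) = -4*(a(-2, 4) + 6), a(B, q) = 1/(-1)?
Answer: -1440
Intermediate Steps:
a(B, q) = -1
A(w, M) = -20 (A(w, M) = -4*(-1 + 6) = -4*5 = -20)
A(-4 - 3*4, -20)*72 = -20*72 = -1440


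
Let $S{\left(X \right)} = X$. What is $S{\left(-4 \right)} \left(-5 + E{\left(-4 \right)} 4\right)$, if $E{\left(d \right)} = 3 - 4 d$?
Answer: $-284$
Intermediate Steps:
$E{\left(d \right)} = 3 - 4 d$
$S{\left(-4 \right)} \left(-5 + E{\left(-4 \right)} 4\right) = - 4 \left(-5 + \left(3 - -16\right) 4\right) = - 4 \left(-5 + \left(3 + 16\right) 4\right) = - 4 \left(-5 + 19 \cdot 4\right) = - 4 \left(-5 + 76\right) = \left(-4\right) 71 = -284$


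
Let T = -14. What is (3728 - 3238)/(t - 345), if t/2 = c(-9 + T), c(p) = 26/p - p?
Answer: -11270/6929 ≈ -1.6265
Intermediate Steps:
c(p) = -p + 26/p
t = 1006/23 (t = 2*(-(-9 - 14) + 26/(-9 - 14)) = 2*(-1*(-23) + 26/(-23)) = 2*(23 + 26*(-1/23)) = 2*(23 - 26/23) = 2*(503/23) = 1006/23 ≈ 43.739)
(3728 - 3238)/(t - 345) = (3728 - 3238)/(1006/23 - 345) = 490/(-6929/23) = 490*(-23/6929) = -11270/6929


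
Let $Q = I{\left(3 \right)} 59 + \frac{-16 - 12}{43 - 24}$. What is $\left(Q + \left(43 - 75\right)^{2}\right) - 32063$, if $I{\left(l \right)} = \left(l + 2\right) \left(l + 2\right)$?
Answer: $- \frac{561744}{19} \approx -29565.0$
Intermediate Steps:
$I{\left(l \right)} = \left(2 + l\right)^{2}$ ($I{\left(l \right)} = \left(2 + l\right) \left(2 + l\right) = \left(2 + l\right)^{2}$)
$Q = \frac{27997}{19}$ ($Q = \left(2 + 3\right)^{2} \cdot 59 + \frac{-16 - 12}{43 - 24} = 5^{2} \cdot 59 - \frac{28}{19} = 25 \cdot 59 - \frac{28}{19} = 1475 - \frac{28}{19} = \frac{27997}{19} \approx 1473.5$)
$\left(Q + \left(43 - 75\right)^{2}\right) - 32063 = \left(\frac{27997}{19} + \left(43 - 75\right)^{2}\right) - 32063 = \left(\frac{27997}{19} + \left(-32\right)^{2}\right) - 32063 = \left(\frac{27997}{19} + 1024\right) - 32063 = \frac{47453}{19} - 32063 = - \frac{561744}{19}$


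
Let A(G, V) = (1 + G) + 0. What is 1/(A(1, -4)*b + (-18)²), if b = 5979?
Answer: 1/12282 ≈ 8.1420e-5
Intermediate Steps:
A(G, V) = 1 + G
1/(A(1, -4)*b + (-18)²) = 1/((1 + 1)*5979 + (-18)²) = 1/(2*5979 + 324) = 1/(11958 + 324) = 1/12282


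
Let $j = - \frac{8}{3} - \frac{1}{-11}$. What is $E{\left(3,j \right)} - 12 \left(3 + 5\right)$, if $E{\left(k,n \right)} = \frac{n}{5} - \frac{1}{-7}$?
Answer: $- \frac{22262}{231} \approx -96.372$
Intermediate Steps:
$j = - \frac{85}{33}$ ($j = \left(-8\right) \frac{1}{3} - - \frac{1}{11} = - \frac{8}{3} + \frac{1}{11} = - \frac{85}{33} \approx -2.5758$)
$E{\left(k,n \right)} = \frac{1}{7} + \frac{n}{5}$ ($E{\left(k,n \right)} = n \frac{1}{5} - - \frac{1}{7} = \frac{n}{5} + \frac{1}{7} = \frac{1}{7} + \frac{n}{5}$)
$E{\left(3,j \right)} - 12 \left(3 + 5\right) = \left(\frac{1}{7} + \frac{1}{5} \left(- \frac{85}{33}\right)\right) - 12 \left(3 + 5\right) = \left(\frac{1}{7} - \frac{17}{33}\right) - 12 \cdot 8 = - \frac{86}{231} - 96 = - \frac{22262}{231}$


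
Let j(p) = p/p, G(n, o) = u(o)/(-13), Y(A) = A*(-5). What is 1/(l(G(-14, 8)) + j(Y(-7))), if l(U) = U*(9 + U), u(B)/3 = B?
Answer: -169/2063 ≈ -0.081920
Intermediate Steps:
Y(A) = -5*A
u(B) = 3*B
G(n, o) = -3*o/13 (G(n, o) = (3*o)/(-13) = (3*o)*(-1/13) = -3*o/13)
j(p) = 1
1/(l(G(-14, 8)) + j(Y(-7))) = 1/((-3/13*8)*(9 - 3/13*8) + 1) = 1/(-24*(9 - 24/13)/13 + 1) = 1/(-24/13*93/13 + 1) = 1/(-2232/169 + 1) = 1/(-2063/169) = -169/2063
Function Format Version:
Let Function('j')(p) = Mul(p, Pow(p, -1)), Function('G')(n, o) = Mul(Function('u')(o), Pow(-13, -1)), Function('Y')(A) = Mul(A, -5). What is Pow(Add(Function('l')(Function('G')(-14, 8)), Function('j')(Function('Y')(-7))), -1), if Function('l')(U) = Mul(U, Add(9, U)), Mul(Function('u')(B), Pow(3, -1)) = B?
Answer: Rational(-169, 2063) ≈ -0.081920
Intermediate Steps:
Function('Y')(A) = Mul(-5, A)
Function('u')(B) = Mul(3, B)
Function('G')(n, o) = Mul(Rational(-3, 13), o) (Function('G')(n, o) = Mul(Mul(3, o), Pow(-13, -1)) = Mul(Mul(3, o), Rational(-1, 13)) = Mul(Rational(-3, 13), o))
Function('j')(p) = 1
Pow(Add(Function('l')(Function('G')(-14, 8)), Function('j')(Function('Y')(-7))), -1) = Pow(Add(Mul(Mul(Rational(-3, 13), 8), Add(9, Mul(Rational(-3, 13), 8))), 1), -1) = Pow(Add(Mul(Rational(-24, 13), Add(9, Rational(-24, 13))), 1), -1) = Pow(Add(Mul(Rational(-24, 13), Rational(93, 13)), 1), -1) = Pow(Add(Rational(-2232, 169), 1), -1) = Pow(Rational(-2063, 169), -1) = Rational(-169, 2063)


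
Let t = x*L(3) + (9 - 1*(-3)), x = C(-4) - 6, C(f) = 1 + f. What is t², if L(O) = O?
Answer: 225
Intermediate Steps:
x = -9 (x = (1 - 4) - 6 = -3 - 6 = -9)
t = -15 (t = -9*3 + (9 - 1*(-3)) = -27 + (9 + 3) = -27 + 12 = -15)
t² = (-15)² = 225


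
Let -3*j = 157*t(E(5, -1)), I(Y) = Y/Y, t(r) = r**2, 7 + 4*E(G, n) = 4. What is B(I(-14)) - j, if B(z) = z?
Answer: 487/16 ≈ 30.438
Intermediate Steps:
E(G, n) = -3/4 (E(G, n) = -7/4 + (1/4)*4 = -7/4 + 1 = -3/4)
I(Y) = 1
j = -471/16 (j = -157*(-3/4)**2/3 = -157*9/(3*16) = -1/3*1413/16 = -471/16 ≈ -29.438)
B(I(-14)) - j = 1 - 1*(-471/16) = 1 + 471/16 = 487/16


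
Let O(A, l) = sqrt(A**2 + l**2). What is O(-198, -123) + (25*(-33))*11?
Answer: -9075 + 3*sqrt(6037) ≈ -8841.9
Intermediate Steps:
O(-198, -123) + (25*(-33))*11 = sqrt((-198)**2 + (-123)**2) + (25*(-33))*11 = sqrt(39204 + 15129) - 825*11 = sqrt(54333) - 9075 = 3*sqrt(6037) - 9075 = -9075 + 3*sqrt(6037)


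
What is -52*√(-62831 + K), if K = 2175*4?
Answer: -52*I*√54131 ≈ -12098.0*I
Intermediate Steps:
K = 8700
-52*√(-62831 + K) = -52*√(-62831 + 8700) = -52*I*√54131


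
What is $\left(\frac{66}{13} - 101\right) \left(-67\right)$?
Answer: $\frac{83549}{13} \approx 6426.8$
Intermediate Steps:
$\left(\frac{66}{13} - 101\right) \left(-67\right) = \left(- \frac{1247}{13}\right) \left(-67\right) = \frac{83549}{13}$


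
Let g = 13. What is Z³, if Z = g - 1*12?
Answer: 1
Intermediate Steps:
Z = 1 (Z = 13 - 1*12 = 13 - 12 = 1)
Z³ = 1³ = 1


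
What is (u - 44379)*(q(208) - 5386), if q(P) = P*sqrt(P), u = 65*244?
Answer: 153603334 - 23727808*sqrt(13) ≈ 6.8051e+7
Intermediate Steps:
u = 15860
q(P) = P**(3/2)
(u - 44379)*(q(208) - 5386) = (15860 - 44379)*(208**(3/2) - 5386) = -28519*(832*sqrt(13) - 5386) = -28519*(-5386 + 832*sqrt(13)) = 153603334 - 23727808*sqrt(13)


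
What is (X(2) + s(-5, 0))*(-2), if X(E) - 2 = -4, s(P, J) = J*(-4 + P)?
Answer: 4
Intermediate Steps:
X(E) = -2 (X(E) = 2 - 4 = -2)
(X(2) + s(-5, 0))*(-2) = (-2 + 0*(-4 - 5))*(-2) = (-2 + 0*(-9))*(-2) = (-2 + 0)*(-2) = -2*(-2) = 4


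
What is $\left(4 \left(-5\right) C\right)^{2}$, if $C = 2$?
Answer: $1600$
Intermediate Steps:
$\left(4 \left(-5\right) C\right)^{2} = \left(4 \left(-5\right) 2\right)^{2} = \left(\left(-20\right) 2\right)^{2} = \left(-40\right)^{2} = 1600$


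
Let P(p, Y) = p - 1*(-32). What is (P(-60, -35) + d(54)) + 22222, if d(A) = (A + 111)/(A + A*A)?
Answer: 399493/18 ≈ 22194.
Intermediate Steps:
d(A) = (111 + A)/(A + A**2)
P(p, Y) = 32 + p (P(p, Y) = p + 32 = 32 + p)
(P(-60, -35) + d(54)) + 22222 = ((32 - 60) + (111 + 54)/(54*(1 + 54))) + 22222 = (-28 + (1/54)*165/55) + 22222 = (-28 + (1/54)*(1/55)*165) + 22222 = (-28 + 1/18) + 22222 = -503/18 + 22222 = 399493/18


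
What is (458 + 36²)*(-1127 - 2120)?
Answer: -5695238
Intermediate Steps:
(458 + 36²)*(-1127 - 2120) = (458 + 1296)*(-3247) = 1754*(-3247) = -5695238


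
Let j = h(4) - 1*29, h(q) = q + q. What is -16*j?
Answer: 336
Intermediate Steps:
h(q) = 2*q
j = -21 (j = 2*4 - 1*29 = 8 - 29 = -21)
-16*j = -16*(-21) = 336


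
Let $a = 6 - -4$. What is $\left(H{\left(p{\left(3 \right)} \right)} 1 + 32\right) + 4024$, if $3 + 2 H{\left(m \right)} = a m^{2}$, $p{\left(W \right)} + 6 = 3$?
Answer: $\frac{8199}{2} \approx 4099.5$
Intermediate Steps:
$a = 10$ ($a = 6 + 4 = 10$)
$p{\left(W \right)} = -3$ ($p{\left(W \right)} = -6 + 3 = -3$)
$H{\left(m \right)} = - \frac{3}{2} + 5 m^{2}$ ($H{\left(m \right)} = - \frac{3}{2} + \frac{10 m^{2}}{2} = - \frac{3}{2} + 5 m^{2}$)
$\left(H{\left(p{\left(3 \right)} \right)} 1 + 32\right) + 4024 = \left(\left(- \frac{3}{2} + 5 \left(-3\right)^{2}\right) 1 + 32\right) + 4024 = \left(\left(- \frac{3}{2} + 5 \cdot 9\right) 1 + 32\right) + 4024 = \left(\left(- \frac{3}{2} + 45\right) 1 + 32\right) + 4024 = \left(\frac{87}{2} \cdot 1 + 32\right) + 4024 = \left(\frac{87}{2} + 32\right) + 4024 = \frac{151}{2} + 4024 = \frac{8199}{2}$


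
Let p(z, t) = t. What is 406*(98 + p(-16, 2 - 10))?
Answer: 36540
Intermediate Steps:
406*(98 + p(-16, 2 - 10)) = 406*(98 + (2 - 10)) = 406*(98 - 8) = 406*90 = 36540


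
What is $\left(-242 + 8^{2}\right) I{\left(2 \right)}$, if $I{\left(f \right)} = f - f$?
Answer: $0$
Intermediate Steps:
$I{\left(f \right)} = 0$
$\left(-242 + 8^{2}\right) I{\left(2 \right)} = \left(-242 + 8^{2}\right) 0 = \left(-242 + 64\right) 0 = \left(-178\right) 0 = 0$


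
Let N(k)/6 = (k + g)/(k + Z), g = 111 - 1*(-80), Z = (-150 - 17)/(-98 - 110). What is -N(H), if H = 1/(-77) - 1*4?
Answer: 17968704/51413 ≈ 349.50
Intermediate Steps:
Z = 167/208 (Z = -167/(-208) = -167*(-1/208) = 167/208 ≈ 0.80289)
H = -309/77 (H = -1/77 - 4 = -309/77 ≈ -4.0130)
g = 191 (g = 111 + 80 = 191)
N(k) = 6*(191 + k)/(167/208 + k) (N(k) = 6*((k + 191)/(k + 167/208)) = 6*((191 + k)/(167/208 + k)) = 6*(191 + k)/(167/208 + k))
-N(H) = -1248*(191 - 309/77)/(167 + 208*(-309/77)) = -1248*14398/((167 - 64272/77)*77) = -1248*14398/((-51413/77)*77) = -1248*(-77)*14398/(51413*77) = -1*(-17968704/51413) = 17968704/51413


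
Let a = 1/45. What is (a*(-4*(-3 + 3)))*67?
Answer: 0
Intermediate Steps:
a = 1/45 ≈ 0.022222
(a*(-4*(-3 + 3)))*67 = ((-4*(-3 + 3))/45)*67 = ((-4*0)/45)*67 = ((1/45)*0)*67 = 0*67 = 0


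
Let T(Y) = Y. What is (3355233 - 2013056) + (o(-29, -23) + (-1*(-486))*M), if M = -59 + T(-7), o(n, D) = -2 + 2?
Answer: 1310101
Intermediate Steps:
o(n, D) = 0
M = -66 (M = -59 - 7 = -66)
(3355233 - 2013056) + (o(-29, -23) + (-1*(-486))*M) = (3355233 - 2013056) + (0 - 1*(-486)*(-66)) = 1342177 + (0 + 486*(-66)) = 1342177 + (0 - 32076) = 1342177 - 32076 = 1310101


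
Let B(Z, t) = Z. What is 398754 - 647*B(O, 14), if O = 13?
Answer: 390343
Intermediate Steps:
398754 - 647*B(O, 14) = 398754 - 647*13 = 398754 - 8411 = 390343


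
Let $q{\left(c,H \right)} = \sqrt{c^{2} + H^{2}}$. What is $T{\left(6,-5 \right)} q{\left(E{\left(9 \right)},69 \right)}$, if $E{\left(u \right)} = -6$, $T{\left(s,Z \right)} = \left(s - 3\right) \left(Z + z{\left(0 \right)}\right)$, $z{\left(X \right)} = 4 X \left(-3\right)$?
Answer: $- 45 \sqrt{533} \approx -1038.9$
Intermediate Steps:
$z{\left(X \right)} = - 12 X$
$T{\left(s,Z \right)} = Z \left(-3 + s\right)$ ($T{\left(s,Z \right)} = \left(s - 3\right) \left(Z - 0\right) = \left(-3 + s\right) \left(Z + 0\right) = \left(-3 + s\right) Z = Z \left(-3 + s\right)$)
$q{\left(c,H \right)} = \sqrt{H^{2} + c^{2}}$
$T{\left(6,-5 \right)} q{\left(E{\left(9 \right)},69 \right)} = - 5 \left(-3 + 6\right) \sqrt{69^{2} + \left(-6\right)^{2}} = \left(-5\right) 3 \sqrt{4761 + 36} = - 15 \sqrt{4797} = - 15 \cdot 3 \sqrt{533} = - 45 \sqrt{533}$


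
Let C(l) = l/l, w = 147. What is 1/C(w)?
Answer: 1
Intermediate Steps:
C(l) = 1
1/C(w) = 1/1 = 1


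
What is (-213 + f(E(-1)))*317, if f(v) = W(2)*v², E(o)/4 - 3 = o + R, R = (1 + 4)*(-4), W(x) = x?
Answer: 3219135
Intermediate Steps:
R = -20 (R = 5*(-4) = -20)
E(o) = -68 + 4*o (E(o) = 12 + 4*(o - 20) = 12 + 4*(-20 + o) = 12 + (-80 + 4*o) = -68 + 4*o)
f(v) = 2*v²
(-213 + f(E(-1)))*317 = (-213 + 2*(-68 + 4*(-1))²)*317 = (-213 + 2*(-68 - 4)²)*317 = (-213 + 2*(-72)²)*317 = (-213 + 2*5184)*317 = (-213 + 10368)*317 = 10155*317 = 3219135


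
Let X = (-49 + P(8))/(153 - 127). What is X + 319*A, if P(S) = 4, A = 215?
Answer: 1783165/26 ≈ 68583.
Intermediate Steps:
X = -45/26 (X = (-49 + 4)/(153 - 127) = -45/26 ≈ -1.7308)
X + 319*A = -45/26 + 319*215 = -45/26 + 68585 = 1783165/26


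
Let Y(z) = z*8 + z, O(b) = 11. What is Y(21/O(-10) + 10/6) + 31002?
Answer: 341376/11 ≈ 31034.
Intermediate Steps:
Y(z) = 9*z (Y(z) = 8*z + z = 9*z)
Y(21/O(-10) + 10/6) + 31002 = 9*(21/11 + 10/6) + 31002 = 9*(21*(1/11) + 10*(⅙)) + 31002 = 9*(21/11 + 5/3) + 31002 = 9*(118/33) + 31002 = 354/11 + 31002 = 341376/11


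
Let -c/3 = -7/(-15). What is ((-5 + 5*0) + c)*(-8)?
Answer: 256/5 ≈ 51.200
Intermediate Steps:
c = -7/5 (c = -(-21)/(-15) = -(-21)*(-1)/15 = -3*7/15 = -7/5 ≈ -1.4000)
((-5 + 5*0) + c)*(-8) = ((-5 + 5*0) - 7/5)*(-8) = ((-5 + 0) - 7/5)*(-8) = (-5 - 7/5)*(-8) = -32/5*(-8) = 256/5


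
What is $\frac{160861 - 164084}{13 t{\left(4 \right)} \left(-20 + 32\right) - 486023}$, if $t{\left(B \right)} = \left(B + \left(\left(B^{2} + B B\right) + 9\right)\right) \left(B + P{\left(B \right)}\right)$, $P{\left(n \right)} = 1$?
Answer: $\frac{293}{40993} \approx 0.0071476$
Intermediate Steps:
$t{\left(B \right)} = \left(1 + B\right) \left(9 + B + 2 B^{2}\right)$ ($t{\left(B \right)} = \left(B + \left(\left(B^{2} + B B\right) + 9\right)\right) \left(B + 1\right) = \left(B + \left(\left(B^{2} + B^{2}\right) + 9\right)\right) \left(1 + B\right) = \left(B + \left(2 B^{2} + 9\right)\right) \left(1 + B\right) = \left(B + \left(9 + 2 B^{2}\right)\right) \left(1 + B\right) = \left(9 + B + 2 B^{2}\right) \left(1 + B\right) = \left(1 + B\right) \left(9 + B + 2 B^{2}\right)$)
$\frac{160861 - 164084}{13 t{\left(4 \right)} \left(-20 + 32\right) - 486023} = \frac{160861 - 164084}{13 \left(9 + 2 \cdot 4^{3} + 3 \cdot 4^{2} + 10 \cdot 4\right) \left(-20 + 32\right) - 486023} = - \frac{3223}{13 \left(9 + 2 \cdot 64 + 3 \cdot 16 + 40\right) 12 - 486023} = - \frac{3223}{13 \left(9 + 128 + 48 + 40\right) 12 - 486023} = - \frac{3223}{13 \cdot 225 \cdot 12 - 486023} = - \frac{3223}{2925 \cdot 12 - 486023} = - \frac{3223}{35100 - 486023} = - \frac{3223}{-450923} = \left(-3223\right) \left(- \frac{1}{450923}\right) = \frac{293}{40993}$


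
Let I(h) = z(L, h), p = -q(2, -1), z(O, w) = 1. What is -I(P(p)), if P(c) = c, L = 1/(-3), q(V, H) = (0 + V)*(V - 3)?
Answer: -1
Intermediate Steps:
q(V, H) = V*(-3 + V)
L = -⅓ (L = 1*(-⅓) = -⅓ ≈ -0.33333)
p = 2 (p = -2*(-3 + 2) = -2*(-1) = -1*(-2) = 2)
I(h) = 1
-I(P(p)) = -1*1 = -1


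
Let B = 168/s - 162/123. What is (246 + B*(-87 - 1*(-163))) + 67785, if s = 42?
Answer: 2797631/41 ≈ 68235.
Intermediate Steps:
B = 110/41 (B = 168/42 - 162/123 = 168*(1/42) - 162*1/123 = 4 - 54/41 = 110/41 ≈ 2.6829)
(246 + B*(-87 - 1*(-163))) + 67785 = (246 + 110*(-87 - 1*(-163))/41) + 67785 = (246 + 110*(-87 + 163)/41) + 67785 = (246 + (110/41)*76) + 67785 = (246 + 8360/41) + 67785 = 18446/41 + 67785 = 2797631/41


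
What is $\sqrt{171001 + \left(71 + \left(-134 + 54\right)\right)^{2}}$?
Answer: $\sqrt{171082} \approx 413.62$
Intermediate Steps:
$\sqrt{171001 + \left(71 + \left(-134 + 54\right)\right)^{2}} = \sqrt{171001 + \left(71 - 80\right)^{2}} = \sqrt{171001 + \left(-9\right)^{2}} = \sqrt{171001 + 81} = \sqrt{171082}$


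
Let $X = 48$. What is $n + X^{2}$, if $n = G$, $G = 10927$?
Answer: $13231$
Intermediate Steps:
$n = 10927$
$n + X^{2} = 10927 + 48^{2} = 10927 + 2304 = 13231$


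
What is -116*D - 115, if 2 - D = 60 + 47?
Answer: 12065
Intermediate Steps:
D = -105 (D = 2 - (60 + 47) = 2 - 1*107 = 2 - 107 = -105)
-116*D - 115 = -116*(-105) - 115 = 12180 - 115 = 12065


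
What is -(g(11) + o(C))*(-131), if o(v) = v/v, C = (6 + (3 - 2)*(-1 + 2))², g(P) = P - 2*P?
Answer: -1310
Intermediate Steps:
g(P) = -P
C = 49 (C = (6 + 1*1)² = (6 + 1)² = 7² = 49)
o(v) = 1
-(g(11) + o(C))*(-131) = -(-1*11 + 1)*(-131) = -(-11 + 1)*(-131) = -(-10)*(-131) = -1*1310 = -1310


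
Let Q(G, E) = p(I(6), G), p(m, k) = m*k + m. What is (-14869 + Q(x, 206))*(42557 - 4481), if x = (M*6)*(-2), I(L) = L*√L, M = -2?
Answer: -566152044 + 5711400*√6 ≈ -5.5216e+8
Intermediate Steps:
I(L) = L^(3/2)
x = 24 (x = -2*6*(-2) = -12*(-2) = 24)
p(m, k) = m + k*m (p(m, k) = k*m + m = m + k*m)
Q(G, E) = 6*√6*(1 + G) (Q(G, E) = 6^(3/2)*(1 + G) = (6*√6)*(1 + G) = 6*√6*(1 + G))
(-14869 + Q(x, 206))*(42557 - 4481) = (-14869 + 6*√6*(1 + 24))*(42557 - 4481) = (-14869 + 6*√6*25)*38076 = (-14869 + 150*√6)*38076 = -566152044 + 5711400*√6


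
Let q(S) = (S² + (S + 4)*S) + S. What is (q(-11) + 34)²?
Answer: 48841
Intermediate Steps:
q(S) = S + S² + S*(4 + S) (q(S) = (S² + (4 + S)*S) + S = (S² + S*(4 + S)) + S = S + S² + S*(4 + S))
(q(-11) + 34)² = (-11*(5 + 2*(-11)) + 34)² = (-11*(5 - 22) + 34)² = (-11*(-17) + 34)² = (187 + 34)² = 221² = 48841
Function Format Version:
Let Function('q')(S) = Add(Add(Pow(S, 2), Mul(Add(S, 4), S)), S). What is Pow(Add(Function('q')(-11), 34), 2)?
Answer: 48841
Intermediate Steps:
Function('q')(S) = Add(S, Pow(S, 2), Mul(S, Add(4, S))) (Function('q')(S) = Add(Add(Pow(S, 2), Mul(Add(4, S), S)), S) = Add(Add(Pow(S, 2), Mul(S, Add(4, S))), S) = Add(S, Pow(S, 2), Mul(S, Add(4, S))))
Pow(Add(Function('q')(-11), 34), 2) = Pow(Add(Mul(-11, Add(5, Mul(2, -11))), 34), 2) = Pow(Add(Mul(-11, Add(5, -22)), 34), 2) = Pow(Add(Mul(-11, -17), 34), 2) = Pow(Add(187, 34), 2) = Pow(221, 2) = 48841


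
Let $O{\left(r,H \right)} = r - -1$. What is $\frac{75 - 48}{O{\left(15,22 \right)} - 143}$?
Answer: $- \frac{27}{127} \approx -0.2126$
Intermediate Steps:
$O{\left(r,H \right)} = 1 + r$ ($O{\left(r,H \right)} = r + 1 = 1 + r$)
$\frac{75 - 48}{O{\left(15,22 \right)} - 143} = \frac{75 - 48}{\left(1 + 15\right) - 143} = \frac{27}{16 - 143} = \frac{27}{-127} = 27 \left(- \frac{1}{127}\right) = - \frac{27}{127}$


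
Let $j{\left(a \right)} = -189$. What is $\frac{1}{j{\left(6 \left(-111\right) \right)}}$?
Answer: $- \frac{1}{189} \approx -0.005291$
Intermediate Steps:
$\frac{1}{j{\left(6 \left(-111\right) \right)}} = \frac{1}{-189} = - \frac{1}{189}$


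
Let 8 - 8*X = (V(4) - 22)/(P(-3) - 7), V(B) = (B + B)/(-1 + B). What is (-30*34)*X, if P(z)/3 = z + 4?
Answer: -1615/4 ≈ -403.75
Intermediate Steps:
P(z) = 12 + 3*z (P(z) = 3*(z + 4) = 3*(4 + z) = 12 + 3*z)
V(B) = 2*B/(-1 + B) (V(B) = (2*B)/(-1 + B) = 2*B/(-1 + B))
X = 19/48 (X = 1 - (2*4/(-1 + 4) - 22)/(8*((12 + 3*(-3)) - 7)) = 1 - (2*4/3 - 22)/(8*((12 - 9) - 7)) = 1 - (2*4*(⅓) - 22)/(8*(3 - 7)) = 1 - (8/3 - 22)/(8*(-4)) = 1 - (-29)*(-1)/(12*4) = 1 - ⅛*29/6 = 1 - 29/48 = 19/48 ≈ 0.39583)
(-30*34)*X = -30*34*(19/48) = -1020*19/48 = -1615/4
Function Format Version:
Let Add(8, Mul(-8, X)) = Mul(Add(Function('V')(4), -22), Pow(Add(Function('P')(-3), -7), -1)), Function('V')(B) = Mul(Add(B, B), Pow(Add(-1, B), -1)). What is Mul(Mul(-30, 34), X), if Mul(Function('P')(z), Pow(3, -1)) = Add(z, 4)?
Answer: Rational(-1615, 4) ≈ -403.75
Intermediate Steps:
Function('P')(z) = Add(12, Mul(3, z)) (Function('P')(z) = Mul(3, Add(z, 4)) = Mul(3, Add(4, z)) = Add(12, Mul(3, z)))
Function('V')(B) = Mul(2, B, Pow(Add(-1, B), -1)) (Function('V')(B) = Mul(Mul(2, B), Pow(Add(-1, B), -1)) = Mul(2, B, Pow(Add(-1, B), -1)))
X = Rational(19, 48) (X = Add(1, Mul(Rational(-1, 8), Mul(Add(Mul(2, 4, Pow(Add(-1, 4), -1)), -22), Pow(Add(Add(12, Mul(3, -3)), -7), -1)))) = Add(1, Mul(Rational(-1, 8), Mul(Add(Mul(2, 4, Pow(3, -1)), -22), Pow(Add(Add(12, -9), -7), -1)))) = Add(1, Mul(Rational(-1, 8), Mul(Add(Mul(2, 4, Rational(1, 3)), -22), Pow(Add(3, -7), -1)))) = Add(1, Mul(Rational(-1, 8), Mul(Add(Rational(8, 3), -22), Pow(-4, -1)))) = Add(1, Mul(Rational(-1, 8), Mul(Rational(-58, 3), Rational(-1, 4)))) = Add(1, Mul(Rational(-1, 8), Rational(29, 6))) = Add(1, Rational(-29, 48)) = Rational(19, 48) ≈ 0.39583)
Mul(Mul(-30, 34), X) = Mul(Mul(-30, 34), Rational(19, 48)) = Mul(-1020, Rational(19, 48)) = Rational(-1615, 4)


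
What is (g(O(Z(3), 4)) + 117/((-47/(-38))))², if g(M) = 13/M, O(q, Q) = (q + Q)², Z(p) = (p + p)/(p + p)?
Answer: 12490521121/1380625 ≈ 9047.0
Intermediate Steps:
Z(p) = 1 (Z(p) = (2*p)/((2*p)) = (2*p)*(1/(2*p)) = 1)
O(q, Q) = (Q + q)²
(g(O(Z(3), 4)) + 117/((-47/(-38))))² = (13/((4 + 1)²) + 117/((-47/(-38))))² = (13/(5²) + 117/((-47*(-1/38))))² = (13/25 + 117/(47/38))² = (13*(1/25) + 117*(38/47))² = (13/25 + 4446/47)² = (111761/1175)² = 12490521121/1380625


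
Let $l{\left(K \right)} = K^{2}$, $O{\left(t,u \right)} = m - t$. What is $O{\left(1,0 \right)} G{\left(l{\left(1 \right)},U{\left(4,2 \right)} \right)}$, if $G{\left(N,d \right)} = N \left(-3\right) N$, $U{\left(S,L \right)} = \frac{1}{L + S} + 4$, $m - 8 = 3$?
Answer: $-30$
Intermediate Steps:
$m = 11$ ($m = 8 + 3 = 11$)
$O{\left(t,u \right)} = 11 - t$
$U{\left(S,L \right)} = 4 + \frac{1}{L + S}$
$G{\left(N,d \right)} = - 3 N^{2}$ ($G{\left(N,d \right)} = - 3 N N = - 3 N^{2}$)
$O{\left(1,0 \right)} G{\left(l{\left(1 \right)},U{\left(4,2 \right)} \right)} = \left(11 - 1\right) \left(- 3 \left(1^{2}\right)^{2}\right) = \left(11 - 1\right) \left(- 3 \cdot 1^{2}\right) = 10 \left(\left(-3\right) 1\right) = 10 \left(-3\right) = -30$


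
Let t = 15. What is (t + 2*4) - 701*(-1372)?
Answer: 961795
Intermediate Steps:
(t + 2*4) - 701*(-1372) = (15 + 2*4) - 701*(-1372) = (15 + 8) + 961772 = 23 + 961772 = 961795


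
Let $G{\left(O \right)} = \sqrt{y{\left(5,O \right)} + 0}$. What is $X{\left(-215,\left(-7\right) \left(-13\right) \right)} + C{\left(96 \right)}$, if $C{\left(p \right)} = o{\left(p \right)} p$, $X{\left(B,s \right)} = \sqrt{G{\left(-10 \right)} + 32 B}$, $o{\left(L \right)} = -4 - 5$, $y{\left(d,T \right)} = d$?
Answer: $-864 + i \sqrt{6880 - \sqrt{5}} \approx -864.0 + 82.932 i$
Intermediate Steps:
$o{\left(L \right)} = -9$ ($o{\left(L \right)} = -4 - 5 = -9$)
$G{\left(O \right)} = \sqrt{5}$ ($G{\left(O \right)} = \sqrt{5 + 0} = \sqrt{5}$)
$X{\left(B,s \right)} = \sqrt{\sqrt{5} + 32 B}$
$C{\left(p \right)} = - 9 p$
$X{\left(-215,\left(-7\right) \left(-13\right) \right)} + C{\left(96 \right)} = \sqrt{\sqrt{5} + 32 \left(-215\right)} - 864 = \sqrt{\sqrt{5} - 6880} - 864 = \sqrt{-6880 + \sqrt{5}} - 864 = -864 + \sqrt{-6880 + \sqrt{5}}$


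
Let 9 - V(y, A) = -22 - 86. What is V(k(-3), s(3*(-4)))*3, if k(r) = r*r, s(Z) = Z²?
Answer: 351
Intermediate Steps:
k(r) = r²
V(y, A) = 117 (V(y, A) = 9 - (-22 - 86) = 9 - 1*(-108) = 9 + 108 = 117)
V(k(-3), s(3*(-4)))*3 = 117*3 = 351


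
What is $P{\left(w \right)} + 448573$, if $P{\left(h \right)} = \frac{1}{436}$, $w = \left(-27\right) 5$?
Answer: $\frac{195577829}{436} \approx 4.4857 \cdot 10^{5}$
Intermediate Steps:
$w = -135$
$P{\left(h \right)} = \frac{1}{436}$
$P{\left(w \right)} + 448573 = \frac{1}{436} + 448573 = \frac{195577829}{436}$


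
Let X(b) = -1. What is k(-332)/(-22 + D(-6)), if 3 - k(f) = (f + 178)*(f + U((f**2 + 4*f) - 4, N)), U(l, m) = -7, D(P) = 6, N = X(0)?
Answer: 52203/16 ≈ 3262.7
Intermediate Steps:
N = -1
k(f) = 3 - (-7 + f)*(178 + f) (k(f) = 3 - (f + 178)*(f - 7) = 3 - (178 + f)*(-7 + f) = 3 - (-7 + f)*(178 + f))
k(-332)/(-22 + D(-6)) = (1249 - 1*(-332)**2 - 171*(-332))/(-22 + 6) = (1249 - 1*110224 + 56772)/(-16) = -(1249 - 110224 + 56772)/16 = -1/16*(-52203) = 52203/16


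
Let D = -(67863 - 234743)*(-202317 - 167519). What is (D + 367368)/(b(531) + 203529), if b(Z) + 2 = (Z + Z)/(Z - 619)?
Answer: -2715586029728/8954657 ≈ -3.0326e+5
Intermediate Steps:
b(Z) = -2 + 2*Z/(-619 + Z) (b(Z) = -2 + (Z + Z)/(Z - 619) = -2 + (2*Z)/(-619 + Z) = -2 + 2*Z/(-619 + Z))
D = -61718231680 (D = -(-166880)*(-369836) = -1*61718231680 = -61718231680)
(D + 367368)/(b(531) + 203529) = (-61718231680 + 367368)/(1238/(-619 + 531) + 203529) = -61717864312/(1238/(-88) + 203529) = -61717864312/(1238*(-1/88) + 203529) = -61717864312/(-619/44 + 203529) = -61717864312/8954657/44 = -61717864312*44/8954657 = -2715586029728/8954657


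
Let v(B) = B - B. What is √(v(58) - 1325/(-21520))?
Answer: √71285/1076 ≈ 0.24813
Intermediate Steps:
v(B) = 0
√(v(58) - 1325/(-21520)) = √(0 - 1325/(-21520)) = √(0 - 1325*(-1/21520)) = √(0 + 265/4304) = √(265/4304) = √71285/1076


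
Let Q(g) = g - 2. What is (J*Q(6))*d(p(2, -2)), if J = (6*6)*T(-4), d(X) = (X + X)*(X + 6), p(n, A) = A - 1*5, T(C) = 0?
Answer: 0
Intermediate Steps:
p(n, A) = -5 + A (p(n, A) = A - 5 = -5 + A)
d(X) = 2*X*(6 + X) (d(X) = (2*X)*(6 + X) = 2*X*(6 + X))
J = 0 (J = (6*6)*0 = 36*0 = 0)
Q(g) = -2 + g
(J*Q(6))*d(p(2, -2)) = (0*(-2 + 6))*(2*(-5 - 2)*(6 + (-5 - 2))) = (0*4)*(2*(-7)*(6 - 7)) = 0*(2*(-7)*(-1)) = 0*14 = 0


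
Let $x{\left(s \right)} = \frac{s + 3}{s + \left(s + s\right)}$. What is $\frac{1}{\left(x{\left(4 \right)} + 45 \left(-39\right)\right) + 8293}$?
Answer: $\frac{12}{78463} \approx 0.00015294$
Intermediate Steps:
$x{\left(s \right)} = \frac{3 + s}{3 s}$ ($x{\left(s \right)} = \frac{3 + s}{s + 2 s} = \frac{3 + s}{3 s}$)
$\frac{1}{\left(x{\left(4 \right)} + 45 \left(-39\right)\right) + 8293} = \frac{1}{\left(\frac{3 + 4}{3 \cdot 4} + 45 \left(-39\right)\right) + 8293} = \frac{1}{\left(\frac{1}{3} \cdot \frac{1}{4} \cdot 7 - 1755\right) + 8293} = \frac{1}{\left(\frac{7}{12} - 1755\right) + 8293} = \frac{1}{- \frac{21053}{12} + 8293} = \frac{1}{\frac{78463}{12}} = \frac{12}{78463}$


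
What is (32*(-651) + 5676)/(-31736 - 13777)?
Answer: 1684/5057 ≈ 0.33300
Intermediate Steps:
(32*(-651) + 5676)/(-31736 - 13777) = (-20832 + 5676)/(-45513) = -15156*(-1/45513) = 1684/5057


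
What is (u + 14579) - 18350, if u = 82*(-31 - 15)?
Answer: -7543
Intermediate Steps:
u = -3772 (u = 82*(-46) = -3772)
(u + 14579) - 18350 = (-3772 + 14579) - 18350 = 10807 - 18350 = -7543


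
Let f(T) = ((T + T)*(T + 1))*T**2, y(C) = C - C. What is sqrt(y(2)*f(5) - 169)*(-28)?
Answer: -364*I ≈ -364.0*I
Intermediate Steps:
y(C) = 0
f(T) = 2*T**3*(1 + T) (f(T) = ((2*T)*(1 + T))*T**2 = (2*T*(1 + T))*T**2 = 2*T**3*(1 + T))
sqrt(y(2)*f(5) - 169)*(-28) = sqrt(0*(2*5**3*(1 + 5)) - 169)*(-28) = sqrt(0*(2*125*6) - 169)*(-28) = sqrt(0*1500 - 169)*(-28) = sqrt(0 - 169)*(-28) = sqrt(-169)*(-28) = (13*I)*(-28) = -364*I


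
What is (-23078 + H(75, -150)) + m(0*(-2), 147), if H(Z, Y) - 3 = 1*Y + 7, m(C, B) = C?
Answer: -23218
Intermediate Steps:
H(Z, Y) = 10 + Y (H(Z, Y) = 3 + (1*Y + 7) = 3 + (Y + 7) = 3 + (7 + Y) = 10 + Y)
(-23078 + H(75, -150)) + m(0*(-2), 147) = (-23078 + (10 - 150)) + 0*(-2) = (-23078 - 140) + 0 = -23218 + 0 = -23218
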